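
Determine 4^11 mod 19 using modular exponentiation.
Using repeated squaring. 11 = 8 + 2 + 1 (binary 1011). Repeated squaring mod 19: 4^1 ≡ 4; 4^2 ≡ 4² = 16 ≡ 16; 4^4 ≡ 16² = 256 ≡ 9; 4^8 ≡ 9² = 81 ≡ 5. Multiply: 4^11 = 4^8 × 4^2 × 4^1 ≡ 5 × 16 × 4 (mod 19): 5 × 16 = 80 ≡ 4; 4 × 4 = 16 ≡ 16. So 4^11 ≡ 16 (mod 19).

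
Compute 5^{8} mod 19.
4

Using successive squaring:
Binary expansion of 8: 1000
Powers of 5 mod 19 (each is the square of the previous):
  5^1 ≡ 5 (mod 19)
  5^2 ≡ 5² = 25 ≡ 6 (mod 19)
  5^4 ≡ 6² = 36 ≡ 17 (mod 19)
  5^8 ≡ 17² = 289 ≡ 4 (mod 19)
8 is a power of 2, so 5^8 is the last square: ≡ 4 (mod 19)
Result: 5^8 ≡ 4 (mod 19)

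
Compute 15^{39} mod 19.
12

Using successive squaring:
Binary expansion of 39: 100111
Powers of 15 mod 19 (each is the square of the previous):
  15^1 ≡ 15 (mod 19)
  15^2 ≡ 15² = 225 ≡ 16 (mod 19)
  15^4 ≡ 16² = 256 ≡ 9 (mod 19)
  15^8 ≡ 9² = 81 ≡ 5 (mod 19)
  15^16 ≡ 5² = 25 ≡ 6 (mod 19)
  15^32 ≡ 6² = 36 ≡ 17 (mod 19)
39 = 32 + 4 + 2 + 1, so 15^39 = 15^32 × 15^4 × 15^2 × 15^1 ≡ 17 × 9 × 16 × 15 (mod 19)
Multiplying step by step:
  17 × 9 = 153 ≡ 1 (mod 19)
  1 × 16 = 16 ≡ 16 (mod 19)
  16 × 15 = 240 ≡ 12 (mod 19)
Result: 15^39 ≡ 12 (mod 19)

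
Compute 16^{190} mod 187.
1

Using successive squaring:
Binary expansion of 190: 10111110
Powers of 16 mod 187 (each is the square of the previous):
  16^1 ≡ 16 (mod 187)
  16^2 ≡ 16² = 256 ≡ 69 (mod 187)
  16^4 ≡ 69² = 4761 ≡ 86 (mod 187)
  16^8 ≡ 86² = 7396 ≡ 103 (mod 187)
  16^16 ≡ 103² = 10609 ≡ 137 (mod 187)
  16^32 ≡ 137² = 18769 ≡ 69 (mod 187)
  16^64 ≡ 69² = 4761 ≡ 86 (mod 187)
  16^128 ≡ 86² = 7396 ≡ 103 (mod 187)
190 = 128 + 32 + 16 + 8 + 4 + 2, so 16^190 = 16^128 × 16^32 × 16^16 × 16^8 × 16^4 × 16^2 ≡ 103 × 69 × 137 × 103 × 86 × 69 (mod 187)
Multiplying step by step:
  103 × 69 = 7107 ≡ 1 (mod 187)
  1 × 137 = 137 ≡ 137 (mod 187)
  137 × 103 = 14111 ≡ 86 (mod 187)
  86 × 86 = 7396 ≡ 103 (mod 187)
  103 × 69 = 7107 ≡ 1 (mod 187)
Result: 16^190 ≡ 1 (mod 187)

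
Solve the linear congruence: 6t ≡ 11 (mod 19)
5

Since gcd(6, 19) = 1 divides 11, a solution exists.
Multiply both sides by the inverse of 6 mod 19:
  6^(-1) mod 19 = 16
  x ≡ 16 × 11 ≡ 176 ≡ 5 (mod 19)
Verification: 6 × 5 = 30 = 1 × 19 + 11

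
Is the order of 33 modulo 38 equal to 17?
No, the actual order is 18, not 17.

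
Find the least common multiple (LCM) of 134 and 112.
7504

First find GCD(134, 112) using the Euclidean algorithm:
134 = 1 × 112 + 22
112 = 5 × 22 + 2
22 = 11 × 2 + 0
GCD(134, 112) = 2

LCM formula: LCM(a, b) = (a × b) / GCD(a, b)
LCM(134, 112) = (134 × 112) / 2
LCM(134, 112) = 15008 / 2
LCM(134, 112) = 7504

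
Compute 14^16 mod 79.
Using repeated squaring. 16 = 16 (binary 10000). Repeated squaring mod 79: 14^1 ≡ 14; 14^2 ≡ 14² = 196 ≡ 38; 14^4 ≡ 38² = 1444 ≡ 22; 14^8 ≡ 22² = 484 ≡ 10; 14^16 ≡ 10² = 100 ≡ 21. So 14^16 ≡ 21 (mod 79).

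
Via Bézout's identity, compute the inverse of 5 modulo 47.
Extended GCD: 5(19) + 47(-2) = 1. So 5^(-1) ≡ 19 ≡ 19 (mod 47). Verify: 5 × 19 = 95 ≡ 1 (mod 47)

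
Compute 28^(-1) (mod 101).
28^(-1) ≡ 83 (mod 101). Verification: 28 × 83 = 2324 ≡ 1 (mod 101)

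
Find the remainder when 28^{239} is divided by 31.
By Fermat: 28^{30} ≡ 1 (mod 31). 239 = 7×30 + 29. So 28^{239} ≡ 28^{29} ≡ 10 (mod 31)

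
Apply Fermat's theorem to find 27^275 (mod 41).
By Fermat: 27^{40} ≡ 1 (mod 41). 275 = 6×40 + 35. So 27^{275} ≡ 27^{35} ≡ 3 (mod 41)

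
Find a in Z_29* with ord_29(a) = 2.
28 has order 2 mod 29 since 28^{2} ≡ 1 (mod 29) and no smaller power works.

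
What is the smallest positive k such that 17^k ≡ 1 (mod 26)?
Powers of 17 mod 26: 17^1≡17, 17^2≡3, 17^3≡25, 17^4≡9, 17^5≡23, 17^6≡1. Order = 6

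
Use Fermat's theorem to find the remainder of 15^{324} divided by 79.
21

By Fermat's Little Theorem, a^(p-1) ≡ 1 (mod p) for prime p and gcd(a, p) = 1
Here p = 79, so 15^78 ≡ 1 (mod 79)
We can reduce the exponent: 324 mod 78 = 12
So 15^324 ≡ 15^12 (mod 79)
Computing: 15^12 mod 79 = 21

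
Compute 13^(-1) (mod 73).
45

Using Extended Euclidean Algorithm:
gcd(13, 73) = 1
Bezout coefficients: 13 × -28 + 73 × 5 = 1
So 13 × -28 ≡ 1 (mod 73)
The inverse is -28 mod 73 = 45
Verification: 13 × 45 = 585 = 8 × 73 + 1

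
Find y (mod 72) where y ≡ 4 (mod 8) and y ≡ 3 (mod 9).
M = 8 × 9 = 72. M₁ = 9, y₁ ≡ 1 (mod 8). M₂ = 8, y₂ ≡ 8 (mod 9). y = 4×9×1 + 3×8×8 ≡ 12 (mod 72)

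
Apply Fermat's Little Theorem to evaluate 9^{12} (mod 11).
4

By Fermat's Little Theorem, a^(p-1) ≡ 1 (mod p) for prime p and gcd(a, p) = 1
Here p = 11, so 9^10 ≡ 1 (mod 11)
We can reduce the exponent: 12 mod 10 = 2
So 9^12 ≡ 9^2 (mod 11)
Computing: 9^2 mod 11 = 4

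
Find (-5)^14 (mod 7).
Using Fermat: (-5)^{6} ≡ 1 (mod 7). 14 ≡ 2 (mod 6). So (-5)^{14} ≡ (-5)^{2} ≡ 4 (mod 7)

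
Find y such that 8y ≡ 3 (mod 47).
18

Since gcd(8, 47) = 1 divides 3, a solution exists.
Multiply both sides by the inverse of 8 mod 47:
  8^(-1) mod 47 = 6
  x ≡ 6 × 3 ≡ 18 ≡ 18 (mod 47)
Verification: 8 × 18 = 144 = 3 × 47 + 3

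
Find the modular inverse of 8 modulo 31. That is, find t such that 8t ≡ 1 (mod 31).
4

Using Extended Euclidean Algorithm:
gcd(8, 31) = 1
Bezout coefficients: 8 × 4 + 31 × -1 = 1
So 8 × 4 ≡ 1 (mod 31)
The inverse is 4 mod 31 = 4
Verification: 8 × 4 = 32 = 1 × 31 + 1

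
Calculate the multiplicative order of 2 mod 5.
Powers of 2 mod 5: 2^1≡2, 2^2≡4, 2^3≡3, 2^4≡1. Order = 4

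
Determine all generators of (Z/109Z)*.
Primitive roots mod 109: {6, 10, 11, 13, 14, 18, 24, 30, 37, 39, 40, 42, 44, 47, 50, 51, 52, 53, 56, 57, 58, 59, 62, 65, 67, 69, 70, 72, 79, 85, 91, 95, 96, 98, 99, 103}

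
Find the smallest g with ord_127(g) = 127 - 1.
p - 1 = 126 has prime divisors 2, 3, 7. h is a primitive root mod 127 iff h^(126/q) ≢ 1 (mod 127) for each such q.
h = 2: 2^63 ≡ 1, 2^42 ≡ 1, 2^18 ≡ 16 (mod 127); 2^63 ≡ 1, so not a primitive root.
h = 3: 3^63 ≡ 126, 3^42 ≡ 107, 3^18 ≡ 4 (mod 127); none is 1, so 3 has order 126 and is a primitive root.
The smallest primitive root mod 127 is g = 3.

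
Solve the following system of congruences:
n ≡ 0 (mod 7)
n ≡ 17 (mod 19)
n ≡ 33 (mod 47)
644

Using the Chinese Remainder Theorem:
M = product of moduli = 6251
For equation 1: M_1 = 893, 893 ≡ 4 (mod 7), inverse of 893 mod 7 is 2 (check: 4 × 2 = 8 ≡ 1 (mod 7))
For equation 2: M_2 = 329, 329 ≡ 6 (mod 19), inverse of 329 mod 19 is 16 (check: 6 × 16 = 96 ≡ 1 (mod 19))
For equation 3: M_3 = 133, 133 ≡ 39 (mod 47), inverse of 133 mod 47 is 41 (check: 39 × 41 = 1599 ≡ 1 (mod 47))
Combine: n ≡ Σ r_i×M_i×(M_i⁻¹ mod m_i) = 0×893×2 + 17×329×16 + 33×133×41 = 0 + 89488 + 179949 = 269437
269437 mod 6251 = 644
n ≡ 644 (mod 6251)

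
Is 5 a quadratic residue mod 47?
By Euler's criterion: 5^{23} ≡ 46 (mod 47). Since this equals -1 (≡ 46), 5 is not a QR.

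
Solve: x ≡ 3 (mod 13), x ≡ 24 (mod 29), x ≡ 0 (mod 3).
M = 13 × 29 × 3 = 1131. M₁ = 87, y₁ ≡ 3 (mod 13). M₂ = 39, y₂ ≡ 3 (mod 29). M₃ = 377, y₃ ≡ 2 (mod 3). x = 3×87×3 + 24×39×3 + 0×377×2 ≡ 198 (mod 1131)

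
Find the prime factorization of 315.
3^2 × 5 × 7

Divide by primes starting from smallest:
315 ÷ 3 = 105
105 ÷ 3 = 35
35 ÷ 5 = 7
7 ÷ 7 = 1

315 = 3^2 × 5 × 7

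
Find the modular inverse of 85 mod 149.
85^(-1) ≡ 142 (mod 149). Verification: 85 × 142 = 12070 ≡ 1 (mod 149)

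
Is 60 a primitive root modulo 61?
No

To verify, check if 60^(60/q) ≢ 1 (mod 61) for each prime divisor q of 60
Divisors of 60 = 60: [1, 2, 3, 4, 5, 6, 10, 12, 15, 20, 30, 60]
  60^(60/2) = 60^30 ≡ 1 (mod 61)
  60^(60/3) = 60^20 ≡ 1 (mod 61)
  60^(60/5) = 60^12 ≡ 1 (mod 61)
Conclusion: 60 is not a primitive root modulo 61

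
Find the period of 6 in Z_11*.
Powers of 6 mod 11: 6^1≡6, 6^2≡3, 6^3≡7, 6^4≡9, 6^5≡10, 6^6≡5, 6^7≡8, 6^8≡4, 6^9≡2, 6^10≡1. Order = 10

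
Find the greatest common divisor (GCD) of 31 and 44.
1

Using the Euclidean algorithm:
31 = 0 × 44 + 31
44 = 1 × 31 + 13
31 = 2 × 13 + 5
13 = 2 × 5 + 3
5 = 1 × 3 + 2
3 = 1 × 2 + 1
2 = 2 × 1 + 0

GCD(31, 44) = 1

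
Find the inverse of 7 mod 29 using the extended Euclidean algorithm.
Extended GCD: 7(-4) + 29(1) = 1. So 7^(-1) ≡ 25 ≡ 25 (mod 29). Verify: 7 × 25 = 175 ≡ 1 (mod 29)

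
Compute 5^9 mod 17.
9 = 8 + 1 (binary 1001). Repeated squaring mod 17: 5^1 ≡ 5; 5^2 ≡ 5² = 25 ≡ 8; 5^4 ≡ 8² = 64 ≡ 13; 5^8 ≡ 13² = 169 ≡ 16. Multiply: 5^9 = 5^8 × 5^1 ≡ 16 × 5 (mod 17): 16 × 5 = 80 ≡ 12. So 5^9 ≡ 12 (mod 17).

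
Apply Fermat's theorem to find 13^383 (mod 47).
By Fermat: 13^{46} ≡ 1 (mod 47). 383 ≡ 15 (mod 46). So 13^{383} ≡ 13^{15} ≡ 33 (mod 47)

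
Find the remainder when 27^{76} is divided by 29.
By Fermat: 27^{28} ≡ 1 (mod 29). 76 = 2×28 + 20. So 27^{76} ≡ 27^{20} ≡ 23 (mod 29)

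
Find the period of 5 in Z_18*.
Powers of 5 mod 18: 5^1≡5, 5^2≡7, 5^3≡17, 5^4≡13, 5^5≡11, 5^6≡1. Order = 6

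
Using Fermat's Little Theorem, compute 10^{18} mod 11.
1

By Fermat's Little Theorem, a^(p-1) ≡ 1 (mod p) for prime p and gcd(a, p) = 1
Here p = 11, so 10^10 ≡ 1 (mod 11)
We can reduce the exponent: 18 mod 10 = 8
So 10^18 ≡ 10^8 (mod 11)
Computing: 10^8 mod 11 = 1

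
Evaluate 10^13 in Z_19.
Using repeated squaring. 13 = 8 + 4 + 1 (binary 1101). Repeated squaring mod 19: 10^1 ≡ 10; 10^2 ≡ 10² = 100 ≡ 5; 10^4 ≡ 5² = 25 ≡ 6; 10^8 ≡ 6² = 36 ≡ 17. Multiply: 10^13 = 10^8 × 10^4 × 10^1 ≡ 17 × 6 × 10 (mod 19): 17 × 6 = 102 ≡ 7; 7 × 10 = 70 ≡ 13. So 10^13 ≡ 13 (mod 19).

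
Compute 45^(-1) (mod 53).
33

Using Extended Euclidean Algorithm:
gcd(45, 53) = 1
Bezout coefficients: 45 × -20 + 53 × 17 = 1
So 45 × -20 ≡ 1 (mod 53)
The inverse is -20 mod 53 = 33
Verification: 45 × 33 = 1485 = 28 × 53 + 1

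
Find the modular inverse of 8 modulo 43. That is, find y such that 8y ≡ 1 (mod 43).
27

Using Extended Euclidean Algorithm:
gcd(8, 43) = 1
Bezout coefficients: 8 × -16 + 43 × 3 = 1
So 8 × -16 ≡ 1 (mod 43)
The inverse is -16 mod 43 = 27
Verification: 8 × 27 = 216 = 5 × 43 + 1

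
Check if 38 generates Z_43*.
p - 1 = 42 has prime divisors 2, 3, 7. Check 38^(42/q) mod 43 for each: 38^(42/2) = 38^21 ≡ 1, 38^(42/3) = 38^14 ≡ 36, 38^(42/7) = 38^6 ≡ 16 (mod 43). Since 38^21 ≡ 1 (mod 43), the order of 38 divides 21 (in fact the order is 21) ≠ 42, so it is not a primitive root.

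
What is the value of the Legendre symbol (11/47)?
(11/47) = 11^{23} mod 47 = -1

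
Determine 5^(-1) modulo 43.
5^(-1) ≡ 26 (mod 43). Verification: 5 × 26 = 130 ≡ 1 (mod 43)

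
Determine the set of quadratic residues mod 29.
QRs mod 29: {1, 4, 5, 6, 7, 9, 13, 16, 20, 22, 23, 24, 25, 28}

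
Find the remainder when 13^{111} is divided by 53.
By Fermat: 13^{52} ≡ 1 (mod 53). 111 = 2×52 + 7. So 13^{111} ≡ 13^{7} ≡ 15 (mod 53)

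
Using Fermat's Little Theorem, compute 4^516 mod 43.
By Fermat: 4^{42} ≡ 1 (mod 43). 516 ≡ 12 (mod 42). So 4^{516} ≡ 4^{12} ≡ 35 (mod 43)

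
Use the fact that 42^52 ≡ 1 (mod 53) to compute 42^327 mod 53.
By Fermat: 42^{52} ≡ 1 (mod 53). 327 = 6×52 + 15. So 42^{327} ≡ 42^{15} ≡ 15 (mod 53)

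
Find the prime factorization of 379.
379

Divide by primes starting from smallest:
379 ÷ 379 = 1

379 = 379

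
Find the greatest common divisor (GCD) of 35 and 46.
1

Using the Euclidean algorithm:
35 = 0 × 46 + 35
46 = 1 × 35 + 11
35 = 3 × 11 + 2
11 = 5 × 2 + 1
2 = 2 × 1 + 0

GCD(35, 46) = 1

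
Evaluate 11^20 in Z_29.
Using repeated squaring. 20 = 16 + 4 (binary 10100). Repeated squaring mod 29: 11^1 ≡ 11; 11^2 ≡ 11² = 121 ≡ 5; 11^4 ≡ 5² = 25 ≡ 25; 11^8 ≡ 25² = 625 ≡ 16; 11^16 ≡ 16² = 256 ≡ 24. Multiply: 11^20 = 11^16 × 11^4 ≡ 24 × 25 (mod 29): 24 × 25 = 600 ≡ 20. So 11^20 ≡ 20 (mod 29).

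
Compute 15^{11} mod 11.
4

Using successive squaring:
Binary expansion of 11: 1011
Powers of 15 mod 11 (each is the square of the previous):
  15^1 ≡ 4 (mod 11)
  15^2 ≡ 4² = 16 ≡ 5 (mod 11)
  15^4 ≡ 5² = 25 ≡ 3 (mod 11)
  15^8 ≡ 3² = 9 ≡ 9 (mod 11)
11 = 8 + 2 + 1, so 15^11 = 15^8 × 15^2 × 15^1 ≡ 9 × 5 × 4 (mod 11)
Multiplying step by step:
  9 × 5 = 45 ≡ 1 (mod 11)
  1 × 4 = 4 ≡ 4 (mod 11)
Result: 15^11 ≡ 4 (mod 11)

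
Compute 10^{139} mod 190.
70

Using successive squaring:
Binary expansion of 139: 10001011
Powers of 10 mod 190 (each is the square of the previous):
  10^1 ≡ 10 (mod 190)
  10^2 ≡ 10² = 100 ≡ 100 (mod 190)
  10^4 ≡ 100² = 10000 ≡ 120 (mod 190)
  10^8 ≡ 120² = 14400 ≡ 150 (mod 190)
  10^16 ≡ 150² = 22500 ≡ 80 (mod 190)
  10^32 ≡ 80² = 6400 ≡ 130 (mod 190)
  10^64 ≡ 130² = 16900 ≡ 180 (mod 190)
  10^128 ≡ 180² = 32400 ≡ 100 (mod 190)
139 = 128 + 8 + 2 + 1, so 10^139 = 10^128 × 10^8 × 10^2 × 10^1 ≡ 100 × 150 × 100 × 10 (mod 190)
Multiplying step by step:
  100 × 150 = 15000 ≡ 180 (mod 190)
  180 × 100 = 18000 ≡ 140 (mod 190)
  140 × 10 = 1400 ≡ 70 (mod 190)
Result: 10^139 ≡ 70 (mod 190)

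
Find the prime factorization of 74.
2 × 37

Divide by primes starting from smallest:
74 ÷ 2 = 37
37 ÷ 37 = 1

74 = 2 × 37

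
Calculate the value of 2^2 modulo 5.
2 = 2 (binary 10). Repeated squaring mod 5: 2^1 ≡ 2; 2^2 ≡ 2² = 4 ≡ 4. So 2^2 ≡ 4 (mod 5).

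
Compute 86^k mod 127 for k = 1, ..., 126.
g^1, g^2, ..., g^{126} mod 127: {86, 30, 40, 11, 57, 76, 59, 121, 119, 74, 14, 61, 39, 52, 27, 36, 48, 64, 43, 15, 20, 69, 92, 38, 93, 124, 123, 37, 7, 94, 83, 26, 77, 18, 24, 32, 85, 71, 10, 98, 46, 19, 110, 62, 125, 82, 67, 47, 105, 13, 102, 9, 12, 16, 106, 99, 5, 49, 23, 73, 55, 31, 126, 41, 97, 87, 116, 70, 51, 68, 6, 8, 53, 113, 66, 88, 75, 100, 91, 79, 63, 84, 112, 107, 58, 35, 89, 34, 3, 4, 90, 120, 33, 44, 101, 50, 109, 103, 95, 42, 56, 117, 29, 81, 108, 17, 65, 2, 45, 60, 80, 22, 114, 25, 118, 115, 111, 21, 28, 122, 78, 104, 54, 72, 96, 1}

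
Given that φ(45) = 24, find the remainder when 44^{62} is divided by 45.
By Euler: 44^{24} ≡ 1 (mod 45) since gcd(44, 45) = 1. 62 = 2×24 + 14. So 44^{62} ≡ 44^{14} ≡ 1 (mod 45)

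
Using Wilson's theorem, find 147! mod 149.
(148)! = (147)! × (148) ≡ -1 (mod 149). So (147)! ≡ -1 × (148)^(-1) ≡ (-1)×(-1) = 1 (mod 149)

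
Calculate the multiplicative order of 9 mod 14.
Powers of 9 mod 14: 9^1≡9, 9^2≡11, 9^3≡1. Order = 3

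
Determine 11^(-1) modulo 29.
11^(-1) ≡ 8 (mod 29). Verification: 11 × 8 = 88 ≡ 1 (mod 29)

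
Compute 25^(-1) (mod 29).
7

Using Extended Euclidean Algorithm:
gcd(25, 29) = 1
Bezout coefficients: 25 × 7 + 29 × -6 = 1
So 25 × 7 ≡ 1 (mod 29)
The inverse is 7 mod 29 = 7
Verification: 25 × 7 = 175 = 6 × 29 + 1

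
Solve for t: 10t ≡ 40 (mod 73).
4

Since gcd(10, 73) = 1 divides 40, a solution exists.
Multiply both sides by the inverse of 10 mod 73:
  10^(-1) mod 73 = 22
  x ≡ 22 × 40 ≡ 880 ≡ 4 (mod 73)
Verification: 10 × 4 = 40 = 0 × 73 + 40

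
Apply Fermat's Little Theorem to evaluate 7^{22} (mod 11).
5

By Fermat's Little Theorem, a^(p-1) ≡ 1 (mod p) for prime p and gcd(a, p) = 1
Here p = 11, so 7^10 ≡ 1 (mod 11)
We can reduce the exponent: 22 mod 10 = 2
So 7^22 ≡ 7^2 (mod 11)
Computing: 7^2 mod 11 = 5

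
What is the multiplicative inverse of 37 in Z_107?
81

Using Extended Euclidean Algorithm:
gcd(37, 107) = 1
Bezout coefficients: 37 × -26 + 107 × 9 = 1
So 37 × -26 ≡ 1 (mod 107)
The inverse is -26 mod 107 = 81
Verification: 37 × 81 = 2997 = 28 × 107 + 1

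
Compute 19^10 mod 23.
10 = 8 + 2 (binary 1010). Repeated squaring mod 23: 19^1 ≡ 19; 19^2 ≡ 19² = 361 ≡ 16; 19^4 ≡ 16² = 256 ≡ 3; 19^8 ≡ 3² = 9 ≡ 9. Multiply: 19^10 = 19^8 × 19^2 ≡ 9 × 16 (mod 23): 9 × 16 = 144 ≡ 6. So 19^10 ≡ 6 (mod 23).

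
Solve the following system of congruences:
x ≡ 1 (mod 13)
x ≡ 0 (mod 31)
248

Using the Chinese Remainder Theorem:
M = product of moduli = 403
For equation 1: M_1 = 31, 31 ≡ 5 (mod 13), inverse of 31 mod 13 is 8 (check: 5 × 8 = 40 ≡ 1 (mod 13))
For equation 2: M_2 = 13, 13 ≡ 13 (mod 31), inverse of 13 mod 31 is 12 (check: 13 × 12 = 156 ≡ 1 (mod 31))
Combine: x ≡ Σ r_i×M_i×(M_i⁻¹ mod m_i) = 1×31×8 + 0×13×12 = 248 + 0 = 248
248 mod 403 = 248
x ≡ 248 (mod 403)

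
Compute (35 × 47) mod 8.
5

(35 × 47) = 1645
1645 mod 8 = 5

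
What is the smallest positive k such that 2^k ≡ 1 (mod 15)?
Powers of 2 mod 15: 2^1≡2, 2^2≡4, 2^3≡8, 2^4≡1. Order = 4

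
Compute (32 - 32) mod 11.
0

(32 - 32) = 0
0 mod 11 = 0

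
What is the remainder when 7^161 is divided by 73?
Using Fermat: 7^{72} ≡ 1 (mod 73). 161 ≡ 17 (mod 72). So 7^{161} ≡ 7^{17} ≡ 56 (mod 73)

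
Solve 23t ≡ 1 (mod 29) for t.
23^(-1) ≡ 24 (mod 29). Verification: 23 × 24 = 552 ≡ 1 (mod 29)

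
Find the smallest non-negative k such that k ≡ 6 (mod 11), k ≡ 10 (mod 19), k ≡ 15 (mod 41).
8256

Using the Chinese Remainder Theorem:
M = product of moduli = 8569
For equation 1: M_1 = 779, 779 ≡ 9 (mod 11), inverse of 779 mod 11 is 5 (check: 9 × 5 = 45 ≡ 1 (mod 11))
For equation 2: M_2 = 451, 451 ≡ 14 (mod 19), inverse of 451 mod 19 is 15 (check: 14 × 15 = 210 ≡ 1 (mod 19))
For equation 3: M_3 = 209, 209 ≡ 4 (mod 41), inverse of 209 mod 41 is 31 (check: 4 × 31 = 124 ≡ 1 (mod 41))
Combine: k ≡ Σ r_i×M_i×(M_i⁻¹ mod m_i) = 6×779×5 + 10×451×15 + 15×209×31 = 23370 + 67650 + 97185 = 188205
188205 mod 8569 = 8256
k ≡ 8256 (mod 8569)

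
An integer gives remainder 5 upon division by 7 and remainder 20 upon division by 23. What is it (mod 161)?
M = 7 × 23 = 161. M₁ = 23, y₁ ≡ 4 (mod 7). M₂ = 7, y₂ ≡ 10 (mod 23). k = 5×23×4 + 20×7×10 ≡ 89 (mod 161). The smallest positive such number is 89.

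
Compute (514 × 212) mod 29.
15

(514 × 212) = 108968
108968 mod 29 = 15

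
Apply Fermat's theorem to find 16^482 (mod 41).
By Fermat: 16^{40} ≡ 1 (mod 41). 482 ≡ 2 (mod 40). So 16^{482} ≡ 16^{2} ≡ 10 (mod 41)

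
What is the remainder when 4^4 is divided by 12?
4 = 4 (binary 100). Repeated squaring mod 12: 4^1 ≡ 4; 4^2 ≡ 4² = 16 ≡ 4; 4^4 ≡ 4² = 16 ≡ 4. So 4^4 ≡ 4 (mod 12).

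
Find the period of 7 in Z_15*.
Powers of 7 mod 15: 7^1≡7, 7^2≡4, 7^3≡13, 7^4≡1. Order = 4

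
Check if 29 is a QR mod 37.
By Euler's criterion: 29^{18} ≡ 36 (mod 37). Since this equals -1 (≡ 36), 29 is not a QR.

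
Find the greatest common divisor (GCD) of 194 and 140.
2

Using the Euclidean algorithm:
194 = 1 × 140 + 54
140 = 2 × 54 + 32
54 = 1 × 32 + 22
32 = 1 × 22 + 10
22 = 2 × 10 + 2
10 = 5 × 2 + 0

GCD(194, 140) = 2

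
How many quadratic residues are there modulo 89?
For prime 89, there are (p-1)/2 = (89-1)/2 = 44 quadratic residues (excluding 0).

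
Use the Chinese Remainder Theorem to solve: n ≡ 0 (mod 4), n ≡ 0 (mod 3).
M = 4 × 3 = 12. M₁ = 3, y₁ ≡ 3 (mod 4). M₂ = 4, y₂ ≡ 1 (mod 3). n = 0×3×3 + 0×4×1 ≡ 0 (mod 12)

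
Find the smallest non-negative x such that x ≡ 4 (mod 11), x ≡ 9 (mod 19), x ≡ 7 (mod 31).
2270

Using the Chinese Remainder Theorem:
M = product of moduli = 6479
For equation 1: M_1 = 589, 589 ≡ 6 (mod 11), inverse of 589 mod 11 is 2 (check: 6 × 2 = 12 ≡ 1 (mod 11))
For equation 2: M_2 = 341, 341 ≡ 18 (mod 19), inverse of 341 mod 19 is 18 (check: 18 × 18 = 324 ≡ 1 (mod 19))
For equation 3: M_3 = 209, 209 ≡ 23 (mod 31), inverse of 209 mod 31 is 27 (check: 23 × 27 = 621 ≡ 1 (mod 31))
Combine: x ≡ Σ r_i×M_i×(M_i⁻¹ mod m_i) = 4×589×2 + 9×341×18 + 7×209×27 = 4712 + 55242 + 39501 = 99455
99455 mod 6479 = 2270
x ≡ 2270 (mod 6479)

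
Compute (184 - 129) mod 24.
7

(184 - 129) = 55
55 mod 24 = 7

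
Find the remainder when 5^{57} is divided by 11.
By Fermat: 5^{10} ≡ 1 (mod 11). 57 = 5×10 + 7. So 5^{57} ≡ 5^{7} ≡ 3 (mod 11)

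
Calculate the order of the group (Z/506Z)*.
220

Prime factorization: 506 = 2 × 11 × 23
Using the formula φ(n) = n × Π(1 - 1/p) for each prime factor p:
φ(506) = 506 × (1 - 1/2) × (1 - 1/11) × (1 - 1/23)
φ(506) = 220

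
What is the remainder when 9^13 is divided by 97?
Using repeated squaring. 13 = 8 + 4 + 1 (binary 1101). Repeated squaring mod 97: 9^1 ≡ 9; 9^2 ≡ 9² = 81 ≡ 81; 9^4 ≡ 81² = 6561 ≡ 62; 9^8 ≡ 62² = 3844 ≡ 61. Multiply: 9^13 = 9^8 × 9^4 × 9^1 ≡ 61 × 62 × 9 (mod 97): 61 × 62 = 3782 ≡ 96; 96 × 9 = 864 ≡ 88. So 9^13 ≡ 88 (mod 97).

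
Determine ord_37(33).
Powers of 33 mod 37: 33^1≡33, 33^2≡16, 33^3≡10, 33^4≡34, 33^5≡12, 33^6≡26, 33^7≡7, 33^8≡9, 33^9≡1. Order = 9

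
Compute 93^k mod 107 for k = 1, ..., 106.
g^1, g^2, ..., g^{106} mod 107: {93, 89, 38, 3, 65, 53, 7, 9, 88, 52, 21, 27, 50, 49, 63, 81, 43, 40, 82, 29, 22, 13, 32, 87, 66, 39, 96, 47, 91, 10, 74, 34, 59, 30, 8, 102, 70, 90, 24, 92, 103, 56, 72, 62, 95, 61, 2, 79, 71, 76, 6, 23, 106, 14, 18, 69, 104, 42, 54, 100, 98, 19, 55, 86, 80, 57, 58, 44, 26, 64, 67, 25, 78, 85, 94, 75, 20, 41, 68, 11, 60, 16, 97, 33, 73, 48, 77, 99, 5, 37, 17, 83, 15, 4, 51, 35, 45, 12, 46, 105, 28, 36, 31, 101, 84, 1}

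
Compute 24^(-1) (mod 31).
22

Using Extended Euclidean Algorithm:
gcd(24, 31) = 1
Bezout coefficients: 24 × -9 + 31 × 7 = 1
So 24 × -9 ≡ 1 (mod 31)
The inverse is -9 mod 31 = 22
Verification: 24 × 22 = 528 = 17 × 31 + 1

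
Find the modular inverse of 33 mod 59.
33^(-1) ≡ 34 (mod 59). Verification: 33 × 34 = 1122 ≡ 1 (mod 59)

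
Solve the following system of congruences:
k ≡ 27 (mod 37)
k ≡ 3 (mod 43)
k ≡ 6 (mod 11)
1766

Using the Chinese Remainder Theorem:
M = product of moduli = 17501
For equation 1: M_1 = 473, 473 ≡ 29 (mod 37), inverse of 473 mod 37 is 23 (check: 29 × 23 = 667 ≡ 1 (mod 37))
For equation 2: M_2 = 407, 407 ≡ 20 (mod 43), inverse of 407 mod 43 is 28 (check: 20 × 28 = 560 ≡ 1 (mod 43))
For equation 3: M_3 = 1591, 1591 ≡ 7 (mod 11), inverse of 1591 mod 11 is 8 (check: 7 × 8 = 56 ≡ 1 (mod 11))
Combine: k ≡ Σ r_i×M_i×(M_i⁻¹ mod m_i) = 27×473×23 + 3×407×28 + 6×1591×8 = 293733 + 34188 + 76368 = 404289
404289 mod 17501 = 1766
k ≡ 1766 (mod 17501)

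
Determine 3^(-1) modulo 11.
3^(-1) ≡ 4 (mod 11). Verification: 3 × 4 = 12 ≡ 1 (mod 11)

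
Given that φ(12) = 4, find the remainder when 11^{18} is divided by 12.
By Euler: 11^{4} ≡ 1 (mod 12) since gcd(11, 12) = 1. 18 = 4×4 + 2. So 11^{18} ≡ 11^{2} ≡ 1 (mod 12)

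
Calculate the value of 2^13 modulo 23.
Using repeated squaring. 13 = 8 + 4 + 1 (binary 1101). Repeated squaring mod 23: 2^1 ≡ 2; 2^2 ≡ 2² = 4 ≡ 4; 2^4 ≡ 4² = 16 ≡ 16; 2^8 ≡ 16² = 256 ≡ 3. Multiply: 2^13 = 2^8 × 2^4 × 2^1 ≡ 3 × 16 × 2 (mod 23): 3 × 16 = 48 ≡ 2; 2 × 2 = 4 ≡ 4. So 2^13 ≡ 4 (mod 23).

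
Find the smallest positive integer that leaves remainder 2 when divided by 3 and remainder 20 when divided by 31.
M = 3 × 31 = 93. M₁ = 31, y₁ ≡ 1 (mod 3). M₂ = 3, y₂ ≡ 21 (mod 31). x = 2×31×1 + 20×3×21 ≡ 20 (mod 93). The smallest positive such number is 20.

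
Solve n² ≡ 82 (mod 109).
The square roots of 82 mod 109 are 55 and 54. Verify: 55² = 3025 ≡ 82 (mod 109)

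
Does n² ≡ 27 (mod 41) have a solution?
By Euler's criterion: 27^{20} ≡ 40 (mod 41). Since this equals -1 (≡ 40), 27 is not a QR.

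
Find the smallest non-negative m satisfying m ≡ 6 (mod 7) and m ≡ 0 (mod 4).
M = 7 × 4 = 28. M₁ = 4, y₁ ≡ 2 (mod 7). M₂ = 7, y₂ ≡ 3 (mod 4). m = 6×4×2 + 0×7×3 ≡ 20 (mod 28)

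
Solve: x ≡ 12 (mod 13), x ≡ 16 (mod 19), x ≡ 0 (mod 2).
M = 13 × 19 × 2 = 494. M₁ = 38, y₁ ≡ 12 (mod 13). M₂ = 26, y₂ ≡ 11 (mod 19). M₃ = 247, y₃ ≡ 1 (mod 2). x = 12×38×12 + 16×26×11 + 0×247×1 ≡ 168 (mod 494)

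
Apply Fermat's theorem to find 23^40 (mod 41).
By Fermat's Little Theorem, 23^{40} ≡ 1 (mod 41) since 41 is prime and gcd(23, 41) = 1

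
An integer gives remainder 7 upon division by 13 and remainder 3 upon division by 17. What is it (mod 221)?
M = 13 × 17 = 221. M₁ = 17, y₁ ≡ 10 (mod 13). M₂ = 13, y₂ ≡ 4 (mod 17). x = 7×17×10 + 3×13×4 ≡ 20 (mod 221). The smallest positive such number is 20.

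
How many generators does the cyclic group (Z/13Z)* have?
4

The number of primitive roots modulo p is φ(p-1) = φ(12)
φ(12) = 4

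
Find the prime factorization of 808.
2^3 × 101

Divide by primes starting from smallest:
808 ÷ 2 = 404
404 ÷ 2 = 202
202 ÷ 2 = 101
101 ÷ 101 = 1

808 = 2^3 × 101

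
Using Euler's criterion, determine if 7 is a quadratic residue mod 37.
By Euler's criterion: 7^{18} ≡ 1 (mod 37). Since this equals 1, 7 is a QR.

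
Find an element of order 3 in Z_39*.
16 has order 3 mod 39 since 16^{3} ≡ 1 (mod 39) and no smaller power works.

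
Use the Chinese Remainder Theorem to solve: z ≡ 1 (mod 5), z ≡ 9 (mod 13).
M = 5 × 13 = 65. M₁ = 13, y₁ ≡ 2 (mod 5). M₂ = 5, y₂ ≡ 8 (mod 13). z = 1×13×2 + 9×5×8 ≡ 61 (mod 65)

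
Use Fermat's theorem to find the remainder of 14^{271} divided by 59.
13

By Fermat's Little Theorem, a^(p-1) ≡ 1 (mod p) for prime p and gcd(a, p) = 1
Here p = 59, so 14^58 ≡ 1 (mod 59)
We can reduce the exponent: 271 mod 58 = 39
So 14^271 ≡ 14^39 (mod 59)
Computing: 14^39 mod 59 = 13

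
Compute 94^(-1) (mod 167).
94^(-1) ≡ 16 (mod 167). Verification: 94 × 16 = 1504 ≡ 1 (mod 167)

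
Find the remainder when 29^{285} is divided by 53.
By Fermat: 29^{52} ≡ 1 (mod 53). 285 = 5×52 + 25. So 29^{285} ≡ 29^{25} ≡ 11 (mod 53)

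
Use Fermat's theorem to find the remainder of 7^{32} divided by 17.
1

By Fermat's Little Theorem, a^(p-1) ≡ 1 (mod p) for prime p and gcd(a, p) = 1
Here p = 17, so 7^16 ≡ 1 (mod 17)
We can reduce the exponent: 32 mod 16 = 0
So 7^32 ≡ 7^0 (mod 17)
Computing: 7^0 mod 17 = 1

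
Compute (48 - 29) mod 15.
4

(48 - 29) = 19
19 mod 15 = 4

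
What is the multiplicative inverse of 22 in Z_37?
22^(-1) ≡ 32 (mod 37). Verification: 22 × 32 = 704 ≡ 1 (mod 37)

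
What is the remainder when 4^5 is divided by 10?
5 = 4 + 1 (binary 101). Repeated squaring mod 10: 4^1 ≡ 4; 4^2 ≡ 4² = 16 ≡ 6; 4^4 ≡ 6² = 36 ≡ 6. Multiply: 4^5 = 4^4 × 4^1 ≡ 6 × 4 (mod 10): 6 × 4 = 24 ≡ 4. So 4^5 ≡ 4 (mod 10).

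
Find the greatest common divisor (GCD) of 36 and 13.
1

Using the Euclidean algorithm:
36 = 2 × 13 + 10
13 = 1 × 10 + 3
10 = 3 × 3 + 1
3 = 3 × 1 + 0

GCD(36, 13) = 1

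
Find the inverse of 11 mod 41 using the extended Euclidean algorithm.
Extended GCD: 11(15) + 41(-4) = 1. So 11^(-1) ≡ 15 ≡ 15 (mod 41). Verify: 11 × 15 = 165 ≡ 1 (mod 41)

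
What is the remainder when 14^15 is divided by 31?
Using repeated squaring. 15 = 8 + 4 + 2 + 1 (binary 1111). Repeated squaring mod 31: 14^1 ≡ 14; 14^2 ≡ 14² = 196 ≡ 10; 14^4 ≡ 10² = 100 ≡ 7; 14^8 ≡ 7² = 49 ≡ 18. Multiply: 14^15 = 14^8 × 14^4 × 14^2 × 14^1 ≡ 18 × 7 × 10 × 14 (mod 31): 18 × 7 = 126 ≡ 2; 2 × 10 = 20 ≡ 20; 20 × 14 = 280 ≡ 1. So 14^15 ≡ 1 (mod 31).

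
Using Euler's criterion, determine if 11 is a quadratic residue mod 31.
By Euler's criterion: 11^{15} ≡ 30 (mod 31). Since this equals -1 (≡ 30), 11 is not a QR.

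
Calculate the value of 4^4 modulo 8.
4 = 4 (binary 100). Repeated squaring mod 8: 4^1 ≡ 4; 4^2 ≡ 4² = 16 ≡ 0; 4^4 ≡ 0² = 0 ≡ 0. So 4^4 ≡ 0 (mod 8).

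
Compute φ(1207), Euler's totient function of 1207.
1120

Prime factorization: 1207 = 17 × 71
Using the formula φ(n) = n × Π(1 - 1/p) for each prime factor p:
φ(1207) = 1207 × (1 - 1/17) × (1 - 1/71)
φ(1207) = 1120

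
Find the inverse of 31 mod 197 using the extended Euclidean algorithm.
Extended GCD: 31(89) + 197(-14) = 1. So 31^(-1) ≡ 89 ≡ 89 (mod 197). Verify: 31 × 89 = 2759 ≡ 1 (mod 197)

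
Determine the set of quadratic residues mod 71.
QRs mod 71: {1, 2, 3, 4, 5, 6, 8, 9, 10, 12, 15, 16, 18, 19, 20, 24, 25, 27, 29, 30, 32, 36, 37, 38, 40, 43, 45, 48, 49, 50, 54, 57, 58, 60, 64}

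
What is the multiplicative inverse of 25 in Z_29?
7

Using Extended Euclidean Algorithm:
gcd(25, 29) = 1
Bezout coefficients: 25 × 7 + 29 × -6 = 1
So 25 × 7 ≡ 1 (mod 29)
The inverse is 7 mod 29 = 7
Verification: 25 × 7 = 175 = 6 × 29 + 1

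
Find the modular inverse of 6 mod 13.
6^(-1) ≡ 11 (mod 13). Verification: 6 × 11 = 66 ≡ 1 (mod 13)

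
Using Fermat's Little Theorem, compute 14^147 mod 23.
By Fermat: 14^{22} ≡ 1 (mod 23). 147 = 6×22 + 15. So 14^{147} ≡ 14^{15} ≡ 17 (mod 23)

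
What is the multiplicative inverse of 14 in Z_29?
27

Using Extended Euclidean Algorithm:
gcd(14, 29) = 1
Bezout coefficients: 14 × -2 + 29 × 1 = 1
So 14 × -2 ≡ 1 (mod 29)
The inverse is -2 mod 29 = 27
Verification: 14 × 27 = 378 = 13 × 29 + 1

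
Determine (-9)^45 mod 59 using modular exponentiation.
Using repeated squaring. (-9) ≡ 50 (mod 59). 45 = 32 + 8 + 4 + 1 (binary 101101). Repeated squaring mod 59: 50^1 ≡ 50; 50^2 ≡ 50² = 2500 ≡ 22; 50^4 ≡ 22² = 484 ≡ 12; 50^8 ≡ 12² = 144 ≡ 26; 50^16 ≡ 26² = 676 ≡ 27; 50^32 ≡ 27² = 729 ≡ 21. Multiply: (-9)^45 ≡ 50^32 × 50^8 × 50^4 × 50^1 ≡ 21 × 26 × 12 × 50 (mod 59): 21 × 26 = 546 ≡ 15; 15 × 12 = 180 ≡ 3; 3 × 50 = 150 ≡ 32. So (-9)^45 ≡ 32 (mod 59).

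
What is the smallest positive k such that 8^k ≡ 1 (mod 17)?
Powers of 8 mod 17: 8^1≡8, 8^2≡13, 8^3≡2, 8^4≡16, 8^5≡9, 8^6≡4, 8^7≡15, 8^8≡1. Order = 8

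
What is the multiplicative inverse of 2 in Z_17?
2^(-1) ≡ 9 (mod 17). Verification: 2 × 9 = 18 ≡ 1 (mod 17)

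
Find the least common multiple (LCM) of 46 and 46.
46

First find GCD(46, 46) using the Euclidean algorithm:
46 = 1 × 46 + 0
GCD(46, 46) = 46

LCM formula: LCM(a, b) = (a × b) / GCD(a, b)
LCM(46, 46) = (46 × 46) / 46
LCM(46, 46) = 2116 / 46
LCM(46, 46) = 46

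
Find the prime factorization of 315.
3^2 × 5 × 7

Divide by primes starting from smallest:
315 ÷ 3 = 105
105 ÷ 3 = 35
35 ÷ 5 = 7
7 ÷ 7 = 1

315 = 3^2 × 5 × 7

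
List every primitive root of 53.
Primitive roots mod 53: {2, 3, 5, 8, 12, 14, 18, 19, 20, 21, 22, 26, 27, 31, 32, 33, 34, 35, 39, 41, 45, 48, 50, 51}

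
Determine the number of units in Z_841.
812

Prime factorization: 841 = 29^2
Using the formula φ(n) = n × Π(1 - 1/p) for each prime factor p:
φ(841) = 841 × (1 - 1/29)
φ(841) = 812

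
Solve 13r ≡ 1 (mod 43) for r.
13^(-1) ≡ 10 (mod 43). Verification: 13 × 10 = 130 ≡ 1 (mod 43)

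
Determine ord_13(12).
Powers of 12 mod 13: 12^1≡12, 12^2≡1. Order = 2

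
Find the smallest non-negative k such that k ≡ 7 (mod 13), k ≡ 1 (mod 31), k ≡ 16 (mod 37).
11967

Using the Chinese Remainder Theorem:
M = product of moduli = 14911
For equation 1: M_1 = 1147, 1147 ≡ 3 (mod 13), inverse of 1147 mod 13 is 9 (check: 3 × 9 = 27 ≡ 1 (mod 13))
For equation 2: M_2 = 481, 481 ≡ 16 (mod 31), inverse of 481 mod 31 is 2 (check: 16 × 2 = 32 ≡ 1 (mod 31))
For equation 3: M_3 = 403, 403 ≡ 33 (mod 37), inverse of 403 mod 37 is 9 (check: 33 × 9 = 297 ≡ 1 (mod 37))
Combine: k ≡ Σ r_i×M_i×(M_i⁻¹ mod m_i) = 7×1147×9 + 1×481×2 + 16×403×9 = 72261 + 962 + 58032 = 131255
131255 mod 14911 = 11967
k ≡ 11967 (mod 14911)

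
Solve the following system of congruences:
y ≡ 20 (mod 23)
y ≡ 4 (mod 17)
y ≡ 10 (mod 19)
6736

Using the Chinese Remainder Theorem:
M = product of moduli = 7429
For equation 1: M_1 = 323, 323 ≡ 1 (mod 23), inverse of 323 mod 23 is 1 (check: 1 × 1 = 1 ≡ 1 (mod 23))
For equation 2: M_2 = 437, 437 ≡ 12 (mod 17), inverse of 437 mod 17 is 10 (check: 12 × 10 = 120 ≡ 1 (mod 17))
For equation 3: M_3 = 391, 391 ≡ 11 (mod 19), inverse of 391 mod 19 is 7 (check: 11 × 7 = 77 ≡ 1 (mod 19))
Combine: y ≡ Σ r_i×M_i×(M_i⁻¹ mod m_i) = 20×323×1 + 4×437×10 + 10×391×7 = 6460 + 17480 + 27370 = 51310
51310 mod 7429 = 6736
y ≡ 6736 (mod 7429)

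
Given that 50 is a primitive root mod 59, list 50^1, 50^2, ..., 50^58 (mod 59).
g^1, g^2, ..., g^{58} mod 59: {50, 22, 38, 12, 10, 28, 43, 26, 2, 41, 44, 17, 24, 20, 56, 27, 52, 4, 23, 29, 34, 48, 40, 53, 54, 45, 8, 46, 58, 9, 37, 21, 47, 49, 31, 16, 33, 57, 18, 15, 42, 35, 39, 3, 32, 7, 55, 36, 30, 25, 11, 19, 6, 5, 14, 51, 13, 1}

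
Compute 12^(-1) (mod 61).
56

Using Extended Euclidean Algorithm:
gcd(12, 61) = 1
Bezout coefficients: 12 × -5 + 61 × 1 = 1
So 12 × -5 ≡ 1 (mod 61)
The inverse is -5 mod 61 = 56
Verification: 12 × 56 = 672 = 11 × 61 + 1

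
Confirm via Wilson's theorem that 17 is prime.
(16)! mod 17 = 16. Since this equals -1 (mod 17), Wilson confirms 17 is prime.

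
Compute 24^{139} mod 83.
56

Using successive squaring:
Binary expansion of 139: 10001011
Powers of 24 mod 83 (each is the square of the previous):
  24^1 ≡ 24 (mod 83)
  24^2 ≡ 24² = 576 ≡ 78 (mod 83)
  24^4 ≡ 78² = 6084 ≡ 25 (mod 83)
  24^8 ≡ 25² = 625 ≡ 44 (mod 83)
  24^16 ≡ 44² = 1936 ≡ 27 (mod 83)
  24^32 ≡ 27² = 729 ≡ 65 (mod 83)
  24^64 ≡ 65² = 4225 ≡ 75 (mod 83)
  24^128 ≡ 75² = 5625 ≡ 64 (mod 83)
139 = 128 + 8 + 2 + 1, so 24^139 = 24^128 × 24^8 × 24^2 × 24^1 ≡ 64 × 44 × 78 × 24 (mod 83)
Multiplying step by step:
  64 × 44 = 2816 ≡ 77 (mod 83)
  77 × 78 = 6006 ≡ 30 (mod 83)
  30 × 24 = 720 ≡ 56 (mod 83)
Result: 24^139 ≡ 56 (mod 83)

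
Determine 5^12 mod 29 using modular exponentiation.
Using repeated squaring. 12 = 8 + 4 (binary 1100). Repeated squaring mod 29: 5^1 ≡ 5; 5^2 ≡ 5² = 25 ≡ 25; 5^4 ≡ 25² = 625 ≡ 16; 5^8 ≡ 16² = 256 ≡ 24. Multiply: 5^12 = 5^8 × 5^4 ≡ 24 × 16 (mod 29): 24 × 16 = 384 ≡ 7. So 5^12 ≡ 7 (mod 29).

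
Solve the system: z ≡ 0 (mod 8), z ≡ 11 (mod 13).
M = 8 × 13 = 104. M₁ = 13, y₁ ≡ 5 (mod 8). M₂ = 8, y₂ ≡ 5 (mod 13). z = 0×13×5 + 11×8×5 ≡ 24 (mod 104)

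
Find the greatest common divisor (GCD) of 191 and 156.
1

Using the Euclidean algorithm:
191 = 1 × 156 + 35
156 = 4 × 35 + 16
35 = 2 × 16 + 3
16 = 5 × 3 + 1
3 = 3 × 1 + 0

GCD(191, 156) = 1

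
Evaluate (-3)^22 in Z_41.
Using repeated squaring. (-3) ≡ 38 (mod 41). 22 = 16 + 4 + 2 (binary 10110). Repeated squaring mod 41: 38^1 ≡ 38; 38^2 ≡ 38² = 1444 ≡ 9; 38^4 ≡ 9² = 81 ≡ 40; 38^8 ≡ 40² = 1600 ≡ 1; 38^16 ≡ 1² = 1 ≡ 1. Multiply: (-3)^22 ≡ 38^16 × 38^4 × 38^2 ≡ 1 × 40 × 9 (mod 41): 1 × 40 = 40 ≡ 40; 40 × 9 = 360 ≡ 32. So (-3)^22 ≡ 32 (mod 41).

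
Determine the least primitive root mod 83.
p - 1 = 82 has prime divisors 2, 41. h is a primitive root mod 83 iff h^(82/q) ≢ 1 (mod 83) for each such q.
h = 2: 2^41 ≡ 82, 2^2 ≡ 4 (mod 83); none is 1, so 2 has order 82 and is a primitive root.
The smallest primitive root mod 83 is g = 2.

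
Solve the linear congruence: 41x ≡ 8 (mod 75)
13

Since gcd(41, 75) = 1 divides 8, a solution exists.
Multiply both sides by the inverse of 41 mod 75:
  41^(-1) mod 75 = 11
  x ≡ 11 × 8 ≡ 88 ≡ 13 (mod 75)
Verification: 41 × 13 = 533 = 7 × 75 + 8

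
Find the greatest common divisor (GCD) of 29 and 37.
1

Using the Euclidean algorithm:
29 = 0 × 37 + 29
37 = 1 × 29 + 8
29 = 3 × 8 + 5
8 = 1 × 5 + 3
5 = 1 × 3 + 2
3 = 1 × 2 + 1
2 = 2 × 1 + 0

GCD(29, 37) = 1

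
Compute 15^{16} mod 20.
5

Using successive squaring:
Binary expansion of 16: 10000
Powers of 15 mod 20 (each is the square of the previous):
  15^1 ≡ 15 (mod 20)
  15^2 ≡ 15² = 225 ≡ 5 (mod 20)
  15^4 ≡ 5² = 25 ≡ 5 (mod 20)
  15^8 ≡ 5² = 25 ≡ 5 (mod 20)
  15^16 ≡ 5² = 25 ≡ 5 (mod 20)
16 is a power of 2, so 15^16 is the last square: ≡ 5 (mod 20)
Result: 15^16 ≡ 5 (mod 20)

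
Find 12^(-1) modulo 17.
10

Using Extended Euclidean Algorithm:
gcd(12, 17) = 1
Bezout coefficients: 12 × -7 + 17 × 5 = 1
So 12 × -7 ≡ 1 (mod 17)
The inverse is -7 mod 17 = 10
Verification: 12 × 10 = 120 = 7 × 17 + 1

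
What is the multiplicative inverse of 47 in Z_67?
47^(-1) ≡ 10 (mod 67). Verification: 47 × 10 = 470 ≡ 1 (mod 67)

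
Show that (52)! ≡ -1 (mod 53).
(52)! mod 53 = 52. Since this equals -1 (mod 53), Wilson confirms 53 is prime.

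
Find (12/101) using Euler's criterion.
(12/101) = 12^{50} mod 101 = -1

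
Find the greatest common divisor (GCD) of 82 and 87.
1

Using the Euclidean algorithm:
82 = 0 × 87 + 82
87 = 1 × 82 + 5
82 = 16 × 5 + 2
5 = 2 × 2 + 1
2 = 2 × 1 + 0

GCD(82, 87) = 1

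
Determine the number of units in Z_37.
36

Prime factorization: 37 = 37
Using the formula φ(n) = n × Π(1 - 1/p) for each prime factor p:
φ(37) = 37 × (1 - 1/37)
φ(37) = 36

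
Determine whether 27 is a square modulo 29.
By Euler's criterion: 27^{14} ≡ 28 (mod 29). Since this equals -1 (≡ 28), 27 is not a QR.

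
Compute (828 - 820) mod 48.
8

(828 - 820) = 8
8 mod 48 = 8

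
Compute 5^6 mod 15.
6 = 4 + 2 (binary 110). Repeated squaring mod 15: 5^1 ≡ 5; 5^2 ≡ 5² = 25 ≡ 10; 5^4 ≡ 10² = 100 ≡ 10. Multiply: 5^6 = 5^4 × 5^2 ≡ 10 × 10 (mod 15): 10 × 10 = 100 ≡ 10. So 5^6 ≡ 10 (mod 15).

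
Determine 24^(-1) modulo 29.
24^(-1) ≡ 23 (mod 29). Verification: 24 × 23 = 552 ≡ 1 (mod 29)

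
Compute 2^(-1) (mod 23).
2^(-1) ≡ 12 (mod 23). Verification: 2 × 12 = 24 ≡ 1 (mod 23)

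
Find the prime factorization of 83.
83

Divide by primes starting from smallest:
83 ÷ 83 = 1

83 = 83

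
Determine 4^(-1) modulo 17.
4^(-1) ≡ 13 (mod 17). Verification: 4 × 13 = 52 ≡ 1 (mod 17)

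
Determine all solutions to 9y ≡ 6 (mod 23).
16

Since gcd(9, 23) = 1 divides 6, a solution exists.
Multiply both sides by the inverse of 9 mod 23:
  9^(-1) mod 23 = 18
  x ≡ 18 × 6 ≡ 108 ≡ 16 (mod 23)
Verification: 9 × 16 = 144 = 6 × 23 + 6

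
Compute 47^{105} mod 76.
11

Using successive squaring:
Binary expansion of 105: 1101001
Powers of 47 mod 76 (each is the square of the previous):
  47^1 ≡ 47 (mod 76)
  47^2 ≡ 47² = 2209 ≡ 5 (mod 76)
  47^4 ≡ 5² = 25 ≡ 25 (mod 76)
  47^8 ≡ 25² = 625 ≡ 17 (mod 76)
  47^16 ≡ 17² = 289 ≡ 61 (mod 76)
  47^32 ≡ 61² = 3721 ≡ 73 (mod 76)
  47^64 ≡ 73² = 5329 ≡ 9 (mod 76)
105 = 64 + 32 + 8 + 1, so 47^105 = 47^64 × 47^32 × 47^8 × 47^1 ≡ 9 × 73 × 17 × 47 (mod 76)
Multiplying step by step:
  9 × 73 = 657 ≡ 49 (mod 76)
  49 × 17 = 833 ≡ 73 (mod 76)
  73 × 47 = 3431 ≡ 11 (mod 76)
Result: 47^105 ≡ 11 (mod 76)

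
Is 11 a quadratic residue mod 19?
By Euler's criterion: 11^{9} ≡ 1 (mod 19). Since this equals 1, 11 is a QR.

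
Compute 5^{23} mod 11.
4

Using successive squaring:
Binary expansion of 23: 10111
Powers of 5 mod 11 (each is the square of the previous):
  5^1 ≡ 5 (mod 11)
  5^2 ≡ 5² = 25 ≡ 3 (mod 11)
  5^4 ≡ 3² = 9 ≡ 9 (mod 11)
  5^8 ≡ 9² = 81 ≡ 4 (mod 11)
  5^16 ≡ 4² = 16 ≡ 5 (mod 11)
23 = 16 + 4 + 2 + 1, so 5^23 = 5^16 × 5^4 × 5^2 × 5^1 ≡ 5 × 9 × 3 × 5 (mod 11)
Multiplying step by step:
  5 × 9 = 45 ≡ 1 (mod 11)
  1 × 3 = 3 ≡ 3 (mod 11)
  3 × 5 = 15 ≡ 4 (mod 11)
Result: 5^23 ≡ 4 (mod 11)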